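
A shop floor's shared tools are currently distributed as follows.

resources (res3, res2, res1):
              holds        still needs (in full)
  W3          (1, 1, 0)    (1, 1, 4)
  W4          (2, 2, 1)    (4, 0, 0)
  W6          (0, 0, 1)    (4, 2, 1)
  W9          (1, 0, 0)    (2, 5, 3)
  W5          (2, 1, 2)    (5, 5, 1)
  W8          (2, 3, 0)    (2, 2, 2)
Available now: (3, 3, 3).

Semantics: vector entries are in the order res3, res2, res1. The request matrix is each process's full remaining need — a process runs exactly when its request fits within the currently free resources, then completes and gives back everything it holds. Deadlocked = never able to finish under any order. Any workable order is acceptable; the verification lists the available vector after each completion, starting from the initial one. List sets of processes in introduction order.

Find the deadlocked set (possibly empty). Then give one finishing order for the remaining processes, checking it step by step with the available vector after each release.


No process is deadlocked.
Key observation: beginning at W8, releases accumulate fast enough that every process eventually fits.
A valid finishing order for the others: W8, W4, W5, W3, W6, W9. Verifying each step:
  pool = (3, 3, 3)
  run W8 (needs (2, 2, 2), free (3, 3, 3)); after release of (2, 3, 0) the pool is (5, 6, 3)
  run W4 (needs (4, 0, 0), free (5, 6, 3)); after release of (2, 2, 1) the pool is (7, 8, 4)
  run W5 (needs (5, 5, 1), free (7, 8, 4)); after release of (2, 1, 2) the pool is (9, 9, 6)
  run W3 (needs (1, 1, 4), free (9, 9, 6)); after release of (1, 1, 0) the pool is (10, 10, 6)
  run W6 (needs (4, 2, 1), free (10, 10, 6)); after release of (0, 0, 1) the pool is (10, 10, 7)
  run W9 (needs (2, 5, 3), free (10, 10, 7)); after release of (1, 0, 0) the pool is (11, 10, 7)


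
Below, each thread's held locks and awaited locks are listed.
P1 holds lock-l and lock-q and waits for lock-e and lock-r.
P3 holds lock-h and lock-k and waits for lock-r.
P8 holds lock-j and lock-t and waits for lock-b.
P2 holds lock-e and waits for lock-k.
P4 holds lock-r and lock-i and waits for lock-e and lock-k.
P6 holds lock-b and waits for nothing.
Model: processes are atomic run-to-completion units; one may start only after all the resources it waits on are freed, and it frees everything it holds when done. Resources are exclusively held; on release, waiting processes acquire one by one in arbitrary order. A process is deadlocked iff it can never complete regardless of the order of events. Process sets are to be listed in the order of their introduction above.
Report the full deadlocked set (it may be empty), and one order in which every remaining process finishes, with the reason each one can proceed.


Deadlocked: P1, P3, P2 and P4.
Key observation: the cycle P3 -> P4 -> P3 can never break — each member waits on the next; P2 is caught in further circular waits and P1 waits into the deadlock from upstream.
One completion order for the rest: P6, P8.
Verifying each step:
  P6: no waits; runs immediately, freeing lock-b
  P8 waits on lock-b — all released -> runs and releases lock-j and lock-t


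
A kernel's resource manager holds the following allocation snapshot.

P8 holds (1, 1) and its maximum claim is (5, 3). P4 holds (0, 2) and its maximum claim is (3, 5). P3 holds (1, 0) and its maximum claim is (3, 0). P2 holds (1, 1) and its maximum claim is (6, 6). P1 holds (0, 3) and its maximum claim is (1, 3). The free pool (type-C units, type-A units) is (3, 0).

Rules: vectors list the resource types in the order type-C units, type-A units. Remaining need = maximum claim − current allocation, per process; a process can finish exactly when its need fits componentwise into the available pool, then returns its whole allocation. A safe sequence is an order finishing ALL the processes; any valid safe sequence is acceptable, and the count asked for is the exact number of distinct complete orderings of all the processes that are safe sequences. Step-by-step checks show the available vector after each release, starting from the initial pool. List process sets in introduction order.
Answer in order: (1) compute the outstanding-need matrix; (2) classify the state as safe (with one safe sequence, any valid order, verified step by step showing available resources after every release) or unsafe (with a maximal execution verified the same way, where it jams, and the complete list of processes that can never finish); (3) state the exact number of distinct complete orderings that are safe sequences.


(1) Remaining need (order type-C units, type-A units):
  P8: (4, 2)
  P4: (3, 3)
  P3: (2, 0)
  P2: (5, 5)
  P1: (1, 0)
(2) SAFE, for example via the order P1, P3, P4, P8, P2.
Key observation: reading the order forward, P4 is the first process whose need (3, 3) meets the free pool (4, 3) exactly on a resource it requests.
Verifying each step:
  pool = (3, 0)
  P1 needs (1, 0) <= (3, 0) -> finishes; pool += (0, 3) = (3, 3)
  P3 needs (2, 0) <= (3, 3) -> finishes; pool += (1, 0) = (4, 3)
  P4 needs (3, 3) <= (4, 3) -> finishes; pool += (0, 2) = (4, 5)
  P8 needs (4, 2) <= (4, 5) -> finishes; pool += (1, 1) = (5, 6)
  P2 needs (5, 5) <= (5, 6) -> finishes; pool += (1, 1) = (6, 7)
(3) Exactly 5 of the possible complete orderings are safe sequences.


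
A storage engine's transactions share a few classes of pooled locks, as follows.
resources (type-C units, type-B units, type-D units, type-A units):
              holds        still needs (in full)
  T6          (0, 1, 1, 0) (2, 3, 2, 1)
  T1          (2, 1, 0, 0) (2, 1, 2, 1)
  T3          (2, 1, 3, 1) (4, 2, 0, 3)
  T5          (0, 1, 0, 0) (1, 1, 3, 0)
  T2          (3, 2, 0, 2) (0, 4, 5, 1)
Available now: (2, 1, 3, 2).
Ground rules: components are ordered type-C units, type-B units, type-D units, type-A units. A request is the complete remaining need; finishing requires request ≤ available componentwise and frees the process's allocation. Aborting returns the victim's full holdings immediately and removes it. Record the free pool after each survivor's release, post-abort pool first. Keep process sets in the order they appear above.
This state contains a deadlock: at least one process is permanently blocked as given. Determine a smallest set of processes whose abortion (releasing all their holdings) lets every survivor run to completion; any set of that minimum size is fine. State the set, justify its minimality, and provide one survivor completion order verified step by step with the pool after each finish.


Abort T2.
Key observation: T3 was stuck for good until T2 gave back (3, 2, 0, 2); in the order shown it finishes at step 4.
Why nothing smaller works: aborting no one leaves the state deadlocked as given.
One survivor order: T1, T6, T5, T3. Verifying each step (post-abort pool first):
  pool = (5, 3, 3, 4)
  run T1 (needs (2, 1, 2, 1), free (5, 3, 3, 4)); after release of (2, 1, 0, 0) the pool is (7, 4, 3, 4)
  run T6 (needs (2, 3, 2, 1), free (7, 4, 3, 4)); after release of (0, 1, 1, 0) the pool is (7, 5, 4, 4)
  run T5 (needs (1, 1, 3, 0), free (7, 5, 4, 4)); after release of (0, 1, 0, 0) the pool is (7, 6, 4, 4)
  run T3 (needs (4, 2, 0, 3), free (7, 6, 4, 4)); after release of (2, 1, 3, 1) the pool is (9, 7, 7, 5)


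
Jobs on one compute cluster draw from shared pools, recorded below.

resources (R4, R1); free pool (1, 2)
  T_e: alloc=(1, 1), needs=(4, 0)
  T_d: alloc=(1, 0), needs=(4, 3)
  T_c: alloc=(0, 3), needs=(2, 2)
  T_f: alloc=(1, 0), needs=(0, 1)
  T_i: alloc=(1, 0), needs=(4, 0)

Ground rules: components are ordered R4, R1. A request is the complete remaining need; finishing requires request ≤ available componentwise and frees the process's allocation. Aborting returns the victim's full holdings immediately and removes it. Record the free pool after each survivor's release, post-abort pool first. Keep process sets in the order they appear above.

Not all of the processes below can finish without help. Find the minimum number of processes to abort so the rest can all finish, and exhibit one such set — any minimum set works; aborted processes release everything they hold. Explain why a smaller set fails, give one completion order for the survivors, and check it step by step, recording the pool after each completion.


Minimum abort set: T_d and T_i.
Key observation: T_e could never have finished before the abort; with (2, 0) returned by T_d and T_i, it fits at step 3.
Why nothing smaller works — every single abort fails: T_e alone leaves T_d blocked (short on R4); T_d alone leaves T_e blocked (short on R4); T_c alone leaves T_e blocked (short on R4); T_f alone leaves T_e blocked (short on R4); T_i alone leaves T_e blocked (short on R4).
One survivor order: T_c, T_f, T_e. Verifying each step (post-abort pool first):
  pool = (3, 2)
  T_c needs (2, 2) <= (3, 2) -> finishes; pool += (0, 3) = (3, 5)
  T_f needs (0, 1) <= (3, 5) -> finishes; pool += (1, 0) = (4, 5)
  T_e needs (4, 0) <= (4, 5) -> finishes; pool += (1, 1) = (5, 6)


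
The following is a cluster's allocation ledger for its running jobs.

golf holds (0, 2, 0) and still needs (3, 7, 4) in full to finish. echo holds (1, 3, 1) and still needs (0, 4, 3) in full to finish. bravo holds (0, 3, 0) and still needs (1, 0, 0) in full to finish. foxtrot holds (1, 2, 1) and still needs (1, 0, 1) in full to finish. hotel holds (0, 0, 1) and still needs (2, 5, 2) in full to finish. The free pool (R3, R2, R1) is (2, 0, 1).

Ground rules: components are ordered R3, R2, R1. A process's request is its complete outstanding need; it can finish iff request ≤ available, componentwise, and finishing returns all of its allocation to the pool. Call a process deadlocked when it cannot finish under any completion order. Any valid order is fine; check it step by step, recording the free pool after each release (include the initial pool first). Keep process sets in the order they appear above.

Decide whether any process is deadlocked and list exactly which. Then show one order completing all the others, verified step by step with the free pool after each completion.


Nothing here is deadlocked.
Key observation: the pool covers bravo at once, and every later process fits after earlier releases.
One completion order for the rest: bravo, foxtrot, hotel, echo, golf. Step-by-step check:
  pool = (2, 0, 1)
  bravo: need (1, 0, 0) fits (2, 0, 1); releases (0, 3, 0), pool now (2, 3, 1)
  foxtrot: need (1, 0, 1) fits (2, 3, 1); releases (1, 2, 1), pool now (3, 5, 2)
  hotel: need (2, 5, 2) fits (3, 5, 2); releases (0, 0, 1), pool now (3, 5, 3)
  echo: need (0, 4, 3) fits (3, 5, 3); releases (1, 3, 1), pool now (4, 8, 4)
  golf: need (3, 7, 4) fits (4, 8, 4); releases (0, 2, 0), pool now (4, 10, 4)


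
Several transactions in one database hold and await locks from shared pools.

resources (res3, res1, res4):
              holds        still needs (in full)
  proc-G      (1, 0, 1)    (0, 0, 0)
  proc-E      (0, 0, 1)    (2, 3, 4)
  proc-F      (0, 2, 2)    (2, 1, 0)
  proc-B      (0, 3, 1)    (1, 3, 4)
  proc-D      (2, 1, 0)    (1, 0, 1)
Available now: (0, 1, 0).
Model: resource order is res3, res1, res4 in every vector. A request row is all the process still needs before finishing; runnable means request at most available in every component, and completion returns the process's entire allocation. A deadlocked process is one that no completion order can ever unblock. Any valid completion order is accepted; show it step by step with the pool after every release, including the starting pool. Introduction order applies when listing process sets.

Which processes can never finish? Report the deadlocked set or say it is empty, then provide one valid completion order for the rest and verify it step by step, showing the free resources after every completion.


The deadlocked set is proc-E and proc-B.
Key observation: res4 is the bottleneck — with proc-G, proc-D, proc-F done the pool holds (3, 4, 3), short of every remaining need.
The rest can finish in the order proc-G, proc-D, proc-F. Check, step by step:
  pool = (0, 1, 0)
  proc-G needs (0, 0, 0) <= (0, 1, 0) -> finishes; pool += (1, 0, 1) = (1, 1, 1)
  proc-D needs (1, 0, 1) <= (1, 1, 1) -> finishes; pool += (2, 1, 0) = (3, 2, 1)
  proc-F needs (2, 1, 0) <= (3, 2, 1) -> finishes; pool += (0, 2, 2) = (3, 4, 3)
The stuck group stays short no matter what:
  proc-E cannot run: need (2, 3, 4) vs free (3, 4, 3) (insufficient res4)
  proc-B cannot run: need (1, 3, 4) vs free (3, 4, 3) (insufficient res4)


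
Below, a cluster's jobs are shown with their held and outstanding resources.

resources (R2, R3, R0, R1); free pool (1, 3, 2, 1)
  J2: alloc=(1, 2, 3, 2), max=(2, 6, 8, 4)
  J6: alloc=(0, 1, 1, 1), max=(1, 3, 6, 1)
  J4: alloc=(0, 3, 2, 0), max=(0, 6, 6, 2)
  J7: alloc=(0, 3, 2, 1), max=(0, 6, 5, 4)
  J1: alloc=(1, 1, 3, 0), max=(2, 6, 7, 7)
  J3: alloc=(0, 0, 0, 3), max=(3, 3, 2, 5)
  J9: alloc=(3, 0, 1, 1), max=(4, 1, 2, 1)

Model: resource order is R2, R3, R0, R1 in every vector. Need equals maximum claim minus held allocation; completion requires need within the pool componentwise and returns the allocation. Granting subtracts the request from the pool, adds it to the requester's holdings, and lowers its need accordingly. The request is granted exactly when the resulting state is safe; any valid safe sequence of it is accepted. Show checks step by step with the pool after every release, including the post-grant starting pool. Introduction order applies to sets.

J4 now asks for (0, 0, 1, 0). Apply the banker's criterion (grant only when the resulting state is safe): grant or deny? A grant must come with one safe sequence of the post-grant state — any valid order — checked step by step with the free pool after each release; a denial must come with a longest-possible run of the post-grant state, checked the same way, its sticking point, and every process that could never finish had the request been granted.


DENY. Granting would leave the state unsafe.
Key observation: no order helps: past J9, J3, the free pool tops out at (4, 3, 2, 5), below what each blocked process needs in R0.
On the post-grant state, J9, J3 is a maximal run — nothing extends it. Step-by-step check:
  pool = (1, 3, 1, 1)
  J9 needs (1, 1, 1, 0) <= (1, 3, 1, 1) -> finishes; pool += (3, 0, 1, 1) = (4, 3, 2, 2)
  J3 needs (3, 3, 2, 2) <= (4, 3, 2, 2) -> finishes; pool += (0, 0, 0, 3) = (4, 3, 2, 5)
  J2 cannot run: need (1, 4, 5, 2) vs free (4, 3, 2, 5) (insufficient R3 and R0)
  J6 cannot run: need (1, 2, 5, 0) vs free (4, 3, 2, 5) (insufficient R0)
  J4 cannot run: need (0, 3, 3, 2) vs free (4, 3, 2, 5) (insufficient R0)
  J7 cannot run: need (0, 3, 3, 3) vs free (4, 3, 2, 5) (insufficient R0)
  J1 cannot run: need (1, 5, 4, 7) vs free (4, 3, 2, 5) (insufficient R3, R0 and R1)
Post-grant, the permanently blocked set is J2, J6, J4, J7 and J1.


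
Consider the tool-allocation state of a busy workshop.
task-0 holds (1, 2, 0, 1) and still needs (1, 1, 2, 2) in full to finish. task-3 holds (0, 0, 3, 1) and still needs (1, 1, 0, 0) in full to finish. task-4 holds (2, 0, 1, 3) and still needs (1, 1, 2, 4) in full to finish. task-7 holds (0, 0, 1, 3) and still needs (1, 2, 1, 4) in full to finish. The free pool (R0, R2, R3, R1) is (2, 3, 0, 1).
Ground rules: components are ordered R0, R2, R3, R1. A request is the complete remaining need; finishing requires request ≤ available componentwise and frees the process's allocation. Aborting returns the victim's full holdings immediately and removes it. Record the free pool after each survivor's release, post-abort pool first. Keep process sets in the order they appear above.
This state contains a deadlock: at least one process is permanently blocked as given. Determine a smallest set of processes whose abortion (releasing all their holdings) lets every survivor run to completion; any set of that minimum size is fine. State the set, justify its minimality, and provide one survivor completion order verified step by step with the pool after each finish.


The answer: abort task-7.
Key observation: task-4 could never have finished before the abort; with (0, 0, 1, 3) returned by task-7, it fits at step 2.
No smaller set exists: with zero aborts the deadlock remains.
One survivor order: task-3, task-4, task-0. Walking it through (post-abort pool first):
  pool = (2, 3, 1, 4)
  task-3: need (1, 1, 0, 0) fits (2, 3, 1, 4); releases (0, 0, 3, 1), pool now (2, 3, 4, 5)
  task-4: need (1, 1, 2, 4) fits (2, 3, 4, 5); releases (2, 0, 1, 3), pool now (4, 3, 5, 8)
  task-0: need (1, 1, 2, 2) fits (4, 3, 5, 8); releases (1, 2, 0, 1), pool now (5, 5, 5, 9)


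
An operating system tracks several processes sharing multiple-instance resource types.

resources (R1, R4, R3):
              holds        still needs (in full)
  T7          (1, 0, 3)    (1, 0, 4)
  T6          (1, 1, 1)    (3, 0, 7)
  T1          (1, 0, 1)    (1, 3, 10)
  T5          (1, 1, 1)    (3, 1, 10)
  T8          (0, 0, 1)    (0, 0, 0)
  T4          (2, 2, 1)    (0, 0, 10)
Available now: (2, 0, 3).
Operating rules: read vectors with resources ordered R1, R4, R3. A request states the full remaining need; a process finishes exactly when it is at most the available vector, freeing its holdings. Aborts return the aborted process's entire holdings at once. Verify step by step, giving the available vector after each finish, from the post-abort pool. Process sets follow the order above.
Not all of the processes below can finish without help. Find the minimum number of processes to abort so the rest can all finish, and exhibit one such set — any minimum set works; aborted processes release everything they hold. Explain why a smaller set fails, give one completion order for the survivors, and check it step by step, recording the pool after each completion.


Minimum abort set: T1 and T4.
Key observation: the deadlocked T5 becomes finishable only because T1 and T4 released (3, 2, 2); it completes at step 4 below.
No one abort is enough; case by case: T7 alone leaves T1 blocked (short on R4 and R3); T6 alone leaves T1 blocked (short on R4 and R3); T1 alone leaves T5 blocked (short on R3); T5 alone leaves T1 blocked (short on R4 and R3); T8 alone leaves T1 blocked (short on R4 and R3); T4 alone leaves T1 blocked (short on R3).
Survivors finish in the order: T7, T6, T8, T5. Check, step by step (pool after the aborts first):
  pool = (5, 2, 5)
  run T7 (needs (1, 0, 4), free (5, 2, 5)); after release of (1, 0, 3) the pool is (6, 2, 8)
  run T6 (needs (3, 0, 7), free (6, 2, 8)); after release of (1, 1, 1) the pool is (7, 3, 9)
  run T8 (needs (0, 0, 0), free (7, 3, 9)); after release of (0, 0, 1) the pool is (7, 3, 10)
  run T5 (needs (3, 1, 10), free (7, 3, 10)); after release of (1, 1, 1) the pool is (8, 4, 11)


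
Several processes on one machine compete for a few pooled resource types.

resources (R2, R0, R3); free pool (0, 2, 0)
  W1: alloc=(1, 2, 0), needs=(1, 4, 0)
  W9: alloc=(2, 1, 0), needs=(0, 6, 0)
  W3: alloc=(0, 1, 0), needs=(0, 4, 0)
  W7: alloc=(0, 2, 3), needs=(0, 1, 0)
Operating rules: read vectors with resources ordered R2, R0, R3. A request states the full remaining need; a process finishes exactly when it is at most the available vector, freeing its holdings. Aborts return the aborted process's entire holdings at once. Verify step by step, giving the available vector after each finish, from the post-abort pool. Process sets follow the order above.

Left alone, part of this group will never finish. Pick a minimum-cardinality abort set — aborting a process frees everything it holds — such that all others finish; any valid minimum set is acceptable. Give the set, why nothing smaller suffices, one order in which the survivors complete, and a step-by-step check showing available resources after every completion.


The answer: abort W1.
Key observation: the returned (1, 2, 0) from W1 is what brings W9 — unrunnable before, under any order — into play at step 2.
Why nothing smaller works: aborting no one leaves the state deadlocked as given.
The survivors complete as W7, W9, W3. Walking it through (starting from the post-abort pool):
  pool = (1, 4, 0)
  run W7 (needs (0, 1, 0), free (1, 4, 0)); after release of (0, 2, 3) the pool is (1, 6, 3)
  run W9 (needs (0, 6, 0), free (1, 6, 3)); after release of (2, 1, 0) the pool is (3, 7, 3)
  run W3 (needs (0, 4, 0), free (3, 7, 3)); after release of (0, 1, 0) the pool is (3, 8, 3)


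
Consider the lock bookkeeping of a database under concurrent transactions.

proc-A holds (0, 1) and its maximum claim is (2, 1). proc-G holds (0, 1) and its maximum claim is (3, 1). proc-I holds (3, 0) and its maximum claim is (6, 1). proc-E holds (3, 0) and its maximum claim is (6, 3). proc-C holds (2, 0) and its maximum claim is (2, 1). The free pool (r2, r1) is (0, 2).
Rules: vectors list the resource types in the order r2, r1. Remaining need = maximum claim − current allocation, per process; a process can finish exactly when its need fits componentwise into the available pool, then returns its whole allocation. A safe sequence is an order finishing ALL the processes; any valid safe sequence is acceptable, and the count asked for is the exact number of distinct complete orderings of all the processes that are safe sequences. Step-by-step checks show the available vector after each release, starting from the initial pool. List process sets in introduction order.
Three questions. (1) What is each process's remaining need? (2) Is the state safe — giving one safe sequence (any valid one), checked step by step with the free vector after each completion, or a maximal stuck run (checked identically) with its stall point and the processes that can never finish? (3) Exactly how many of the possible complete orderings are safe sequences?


(1) Need matrix, components ordered r2, r1:
  proc-A: (2, 0)
  proc-G: (3, 0)
  proc-I: (3, 1)
  proc-E: (3, 3)
  proc-C: (0, 1)
(2) UNSAFE.
Key observation: r2 is the bottleneck — with proc-C, proc-A done the pool holds (2, 3), short of every remaining need.
The run proc-C, proc-A cannot be extended any further. Verifying each step:
  pool = (0, 2)
  run proc-C (needs (0, 1), free (0, 2)); after release of (2, 0) the pool is (2, 2)
  run proc-A (needs (2, 0), free (2, 2)); after release of (0, 1) the pool is (2, 3)
  proc-G still needs (3, 0) but only (2, 3) is free — short on r2
  proc-I still needs (3, 1) but only (2, 3) is free — short on r2
  proc-E still needs (3, 3) but only (2, 3) is free — short on r2
Permanently blocked: proc-G, proc-I and proc-E.
(3) Exactly 0 of the possible complete orderings are safe sequences.


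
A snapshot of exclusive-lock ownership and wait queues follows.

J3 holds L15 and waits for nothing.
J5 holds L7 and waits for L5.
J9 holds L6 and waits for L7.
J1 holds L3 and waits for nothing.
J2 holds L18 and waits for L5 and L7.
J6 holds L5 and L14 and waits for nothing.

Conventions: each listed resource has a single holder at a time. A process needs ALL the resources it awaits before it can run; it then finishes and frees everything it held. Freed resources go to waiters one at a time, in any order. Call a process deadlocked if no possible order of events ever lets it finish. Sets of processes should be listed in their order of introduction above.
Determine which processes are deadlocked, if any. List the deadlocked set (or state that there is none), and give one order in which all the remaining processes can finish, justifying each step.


Nothing here is deadlocked.
Key observation: the wait graph is acyclic; completion cascades from the unblocked processes through everyone else.
A valid finishing order for the others: J1, J6, J5, J9, J2, J3.
Verifying each step:
  run J1 (it waits on nothing); releases L3
  run J6 (it waits on nothing); releases L5 and L14
  J5 waits on L5 — all released -> runs and releases L7
  J9 waits on L7 — all released -> runs and releases L6
  J2 waits on L5 and L7 — all released -> runs and releases L18
  run J3 (it waits on nothing); releases L15


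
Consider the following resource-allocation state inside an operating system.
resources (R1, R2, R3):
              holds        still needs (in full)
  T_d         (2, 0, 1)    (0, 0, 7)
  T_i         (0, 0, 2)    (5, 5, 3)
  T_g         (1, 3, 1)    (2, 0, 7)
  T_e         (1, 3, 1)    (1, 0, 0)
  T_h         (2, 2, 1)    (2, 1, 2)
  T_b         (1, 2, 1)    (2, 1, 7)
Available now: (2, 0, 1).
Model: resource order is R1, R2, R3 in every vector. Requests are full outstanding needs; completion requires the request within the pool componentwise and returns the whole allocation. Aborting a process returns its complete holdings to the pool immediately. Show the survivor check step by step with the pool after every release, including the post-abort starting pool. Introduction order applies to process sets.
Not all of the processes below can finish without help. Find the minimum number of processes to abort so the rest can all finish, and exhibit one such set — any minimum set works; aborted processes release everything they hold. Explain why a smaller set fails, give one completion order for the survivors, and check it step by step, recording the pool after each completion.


Abort T_d and T_b.
Key observation: before aborting T_d and T_b, T_g was permanently blocked — no order could ever run it; afterwards it completes at step 4.
Why nothing smaller works — every single abort fails: T_d alone leaves T_g blocked (short on R3); T_i alone leaves T_d blocked (short on R3); T_g alone leaves T_d blocked (short on R3); T_e alone leaves T_d blocked (short on R3); T_h alone leaves T_d blocked (short on R3); T_b alone leaves T_d blocked (short on R3).
Survivors finish in the order: T_e, T_i, T_h, T_g. Step-by-step check (pool after the aborts first):
  pool = (5, 2, 3)
  run T_e (needs (1, 0, 0), free (5, 2, 3)); after release of (1, 3, 1) the pool is (6, 5, 4)
  run T_i (needs (5, 5, 3), free (6, 5, 4)); after release of (0, 0, 2) the pool is (6, 5, 6)
  run T_h (needs (2, 1, 2), free (6, 5, 6)); after release of (2, 2, 1) the pool is (8, 7, 7)
  run T_g (needs (2, 0, 7), free (8, 7, 7)); after release of (1, 3, 1) the pool is (9, 10, 8)


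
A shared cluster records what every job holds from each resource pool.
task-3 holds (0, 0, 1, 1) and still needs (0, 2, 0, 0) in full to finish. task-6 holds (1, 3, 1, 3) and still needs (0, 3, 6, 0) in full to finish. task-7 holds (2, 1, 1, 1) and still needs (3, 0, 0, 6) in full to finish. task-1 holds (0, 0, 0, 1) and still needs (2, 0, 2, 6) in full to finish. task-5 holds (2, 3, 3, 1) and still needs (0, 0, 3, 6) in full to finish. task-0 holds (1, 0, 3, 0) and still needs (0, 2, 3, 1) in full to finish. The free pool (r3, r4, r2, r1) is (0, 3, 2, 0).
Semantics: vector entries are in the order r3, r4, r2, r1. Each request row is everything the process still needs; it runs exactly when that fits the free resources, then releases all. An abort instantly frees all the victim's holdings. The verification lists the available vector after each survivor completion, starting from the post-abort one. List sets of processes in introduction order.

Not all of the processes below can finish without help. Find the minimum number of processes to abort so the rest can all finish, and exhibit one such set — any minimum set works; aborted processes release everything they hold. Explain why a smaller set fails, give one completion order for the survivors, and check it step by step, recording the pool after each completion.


Minimum abort set: task-7 and task-1.
Key observation: before aborting task-7 and task-1, task-5 was permanently blocked — no order could ever run it; afterwards it completes at step 4.
No one abort is enough; case by case: task-3 alone leaves task-7 blocked (short on r3 and r1); task-6 alone leaves task-7 blocked (short on r3 and r1); task-7 alone leaves task-1 blocked (short on r1); task-1 alone leaves task-7 blocked (short on r3 and r1); task-5 alone leaves task-7 blocked (short on r1); task-0 alone leaves task-7 blocked (short on r3 and r1).
The survivors complete as task-3, task-0, task-6, task-5. Step-by-step check (starting from the post-abort pool):
  pool = (2, 4, 3, 2)
  task-3 needs (0, 2, 0, 0) <= (2, 4, 3, 2) -> finishes; pool += (0, 0, 1, 1) = (2, 4, 4, 3)
  task-0 needs (0, 2, 3, 1) <= (2, 4, 4, 3) -> finishes; pool += (1, 0, 3, 0) = (3, 4, 7, 3)
  task-6 needs (0, 3, 6, 0) <= (3, 4, 7, 3) -> finishes; pool += (1, 3, 1, 3) = (4, 7, 8, 6)
  task-5 needs (0, 0, 3, 6) <= (4, 7, 8, 6) -> finishes; pool += (2, 3, 3, 1) = (6, 10, 11, 7)


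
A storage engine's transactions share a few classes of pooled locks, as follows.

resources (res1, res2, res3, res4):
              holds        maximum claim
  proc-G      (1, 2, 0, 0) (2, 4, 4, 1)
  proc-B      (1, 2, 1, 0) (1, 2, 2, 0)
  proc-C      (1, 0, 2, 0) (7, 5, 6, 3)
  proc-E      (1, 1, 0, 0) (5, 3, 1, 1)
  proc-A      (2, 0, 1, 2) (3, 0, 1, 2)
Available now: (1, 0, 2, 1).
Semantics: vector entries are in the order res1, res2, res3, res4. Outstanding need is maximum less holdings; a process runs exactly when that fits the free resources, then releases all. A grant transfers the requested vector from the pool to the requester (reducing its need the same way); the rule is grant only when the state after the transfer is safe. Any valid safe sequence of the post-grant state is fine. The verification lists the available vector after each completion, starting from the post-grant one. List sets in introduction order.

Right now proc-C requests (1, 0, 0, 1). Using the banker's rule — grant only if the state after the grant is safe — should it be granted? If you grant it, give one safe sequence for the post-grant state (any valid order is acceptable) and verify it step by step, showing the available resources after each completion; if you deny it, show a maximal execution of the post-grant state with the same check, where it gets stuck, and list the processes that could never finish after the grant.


GRANT: granting preserves safety; a valid post-grant sequence is proc-B, proc-A, proc-G, proc-E, proc-C.
Key observation: granting shrinks the pool to (0, 0, 2, 0), yet proc-B still fits and the chain goes through.
Step-by-step check of the post-grant state:
  pool = (0, 0, 2, 0)
  proc-B: need (0, 0, 1, 0) fits (0, 0, 2, 0); releases (1, 2, 1, 0), pool now (1, 2, 3, 0)
  proc-A: need (1, 0, 0, 0) fits (1, 2, 3, 0); releases (2, 0, 1, 2), pool now (3, 2, 4, 2)
  proc-G: need (1, 2, 4, 1) fits (3, 2, 4, 2); releases (1, 2, 0, 0), pool now (4, 4, 4, 2)
  proc-E: need (4, 2, 1, 1) fits (4, 4, 4, 2); releases (1, 1, 0, 0), pool now (5, 5, 4, 2)
  proc-C: need (5, 5, 4, 2) fits (5, 5, 4, 2); releases (2, 0, 2, 1), pool now (7, 5, 6, 3)


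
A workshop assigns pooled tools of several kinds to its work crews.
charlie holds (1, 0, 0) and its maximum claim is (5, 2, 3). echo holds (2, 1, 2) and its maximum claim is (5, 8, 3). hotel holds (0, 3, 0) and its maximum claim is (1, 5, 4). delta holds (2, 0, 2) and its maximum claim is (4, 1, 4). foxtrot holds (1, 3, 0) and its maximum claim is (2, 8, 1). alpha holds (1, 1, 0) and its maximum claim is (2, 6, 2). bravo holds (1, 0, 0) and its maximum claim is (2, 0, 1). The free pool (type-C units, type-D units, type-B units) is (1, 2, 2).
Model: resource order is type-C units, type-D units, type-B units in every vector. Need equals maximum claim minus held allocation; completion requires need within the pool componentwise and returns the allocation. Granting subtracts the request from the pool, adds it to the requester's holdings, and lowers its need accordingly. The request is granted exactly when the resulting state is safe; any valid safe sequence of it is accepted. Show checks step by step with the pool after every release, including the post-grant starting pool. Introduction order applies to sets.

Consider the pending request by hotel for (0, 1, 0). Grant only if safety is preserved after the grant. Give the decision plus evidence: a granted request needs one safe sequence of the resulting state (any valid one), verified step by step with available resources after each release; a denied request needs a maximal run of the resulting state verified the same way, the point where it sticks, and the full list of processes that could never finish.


GRANT. The post-grant state is safe; one safe sequence: bravo, delta, hotel, charlie, foxtrot, echo, alpha.
Key observation: the grant leaves (1, 1, 2) free — enough for bravo, whose release restarts the cascade.
Check on the post-grant state, step by step:
  pool = (1, 1, 2)
  bravo needs (1, 0, 1) <= (1, 1, 2) -> finishes; pool += (1, 0, 0) = (2, 1, 2)
  delta needs (2, 1, 2) <= (2, 1, 2) -> finishes; pool += (2, 0, 2) = (4, 1, 4)
  hotel needs (1, 1, 4) <= (4, 1, 4) -> finishes; pool += (0, 4, 0) = (4, 5, 4)
  charlie needs (4, 2, 3) <= (4, 5, 4) -> finishes; pool += (1, 0, 0) = (5, 5, 4)
  foxtrot needs (1, 5, 1) <= (5, 5, 4) -> finishes; pool += (1, 3, 0) = (6, 8, 4)
  echo needs (3, 7, 1) <= (6, 8, 4) -> finishes; pool += (2, 1, 2) = (8, 9, 6)
  alpha needs (1, 5, 2) <= (8, 9, 6) -> finishes; pool += (1, 1, 0) = (9, 10, 6)


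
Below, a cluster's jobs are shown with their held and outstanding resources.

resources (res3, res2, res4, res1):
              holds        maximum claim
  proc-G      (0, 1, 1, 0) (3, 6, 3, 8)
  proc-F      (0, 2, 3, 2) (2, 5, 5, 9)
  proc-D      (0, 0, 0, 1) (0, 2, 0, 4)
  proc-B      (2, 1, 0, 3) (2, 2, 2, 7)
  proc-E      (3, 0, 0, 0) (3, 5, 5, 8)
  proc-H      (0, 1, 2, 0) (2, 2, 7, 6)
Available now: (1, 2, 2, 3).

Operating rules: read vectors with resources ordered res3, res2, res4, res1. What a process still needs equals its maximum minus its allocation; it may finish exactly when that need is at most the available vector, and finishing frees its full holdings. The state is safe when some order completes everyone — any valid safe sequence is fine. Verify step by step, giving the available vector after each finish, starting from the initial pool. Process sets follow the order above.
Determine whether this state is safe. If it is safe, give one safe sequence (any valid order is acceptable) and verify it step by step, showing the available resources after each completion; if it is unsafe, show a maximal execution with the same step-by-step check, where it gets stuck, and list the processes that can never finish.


The state is SAFE; one workable sequence: proc-D, proc-B, proc-F, proc-E, proc-G, proc-H.
Key observation: proc-D is the earliest step where a requested resource binds exactly: need (0, 2, 0, 3), pool (1, 2, 2, 3) at its turn.
Check, step by step:
  pool = (1, 2, 2, 3)
  proc-D: need (0, 2, 0, 3) fits (1, 2, 2, 3); releases (0, 0, 0, 1), pool now (1, 2, 2, 4)
  proc-B: need (0, 1, 2, 4) fits (1, 2, 2, 4); releases (2, 1, 0, 3), pool now (3, 3, 2, 7)
  proc-F: need (2, 3, 2, 7) fits (3, 3, 2, 7); releases (0, 2, 3, 2), pool now (3, 5, 5, 9)
  proc-E: need (0, 5, 5, 8) fits (3, 5, 5, 9); releases (3, 0, 0, 0), pool now (6, 5, 5, 9)
  proc-G: need (3, 5, 2, 8) fits (6, 5, 5, 9); releases (0, 1, 1, 0), pool now (6, 6, 6, 9)
  proc-H: need (2, 1, 5, 6) fits (6, 6, 6, 9); releases (0, 1, 2, 0), pool now (6, 7, 8, 9)


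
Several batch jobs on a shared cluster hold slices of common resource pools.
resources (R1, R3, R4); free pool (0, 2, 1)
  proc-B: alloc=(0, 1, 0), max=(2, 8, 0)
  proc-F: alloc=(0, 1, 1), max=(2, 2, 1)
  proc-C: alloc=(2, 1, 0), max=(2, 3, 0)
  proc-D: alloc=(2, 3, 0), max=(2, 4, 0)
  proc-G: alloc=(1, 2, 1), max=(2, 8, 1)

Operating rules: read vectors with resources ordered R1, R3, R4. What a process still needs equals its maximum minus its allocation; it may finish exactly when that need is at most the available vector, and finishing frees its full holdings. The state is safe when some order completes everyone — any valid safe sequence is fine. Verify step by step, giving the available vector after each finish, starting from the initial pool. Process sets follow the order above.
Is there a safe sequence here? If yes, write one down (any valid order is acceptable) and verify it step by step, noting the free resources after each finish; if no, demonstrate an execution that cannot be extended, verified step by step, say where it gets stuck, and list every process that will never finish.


SAFE — a valid safe sequence is proc-D, proc-C, proc-F, proc-G, proc-B.
Key observation: the order never hits an exact fit; proc-D is the first step at the minimum slack of 1 on its requested resources ((0, 1, 0), (0, 2, 1) free).
Walking it through:
  pool = (0, 2, 1)
  proc-D needs (0, 1, 0) <= (0, 2, 1) -> finishes; pool += (2, 3, 0) = (2, 5, 1)
  proc-C needs (0, 2, 0) <= (2, 5, 1) -> finishes; pool += (2, 1, 0) = (4, 6, 1)
  proc-F needs (2, 1, 0) <= (4, 6, 1) -> finishes; pool += (0, 1, 1) = (4, 7, 2)
  proc-G needs (1, 6, 0) <= (4, 7, 2) -> finishes; pool += (1, 2, 1) = (5, 9, 3)
  proc-B needs (2, 7, 0) <= (5, 9, 3) -> finishes; pool += (0, 1, 0) = (5, 10, 3)


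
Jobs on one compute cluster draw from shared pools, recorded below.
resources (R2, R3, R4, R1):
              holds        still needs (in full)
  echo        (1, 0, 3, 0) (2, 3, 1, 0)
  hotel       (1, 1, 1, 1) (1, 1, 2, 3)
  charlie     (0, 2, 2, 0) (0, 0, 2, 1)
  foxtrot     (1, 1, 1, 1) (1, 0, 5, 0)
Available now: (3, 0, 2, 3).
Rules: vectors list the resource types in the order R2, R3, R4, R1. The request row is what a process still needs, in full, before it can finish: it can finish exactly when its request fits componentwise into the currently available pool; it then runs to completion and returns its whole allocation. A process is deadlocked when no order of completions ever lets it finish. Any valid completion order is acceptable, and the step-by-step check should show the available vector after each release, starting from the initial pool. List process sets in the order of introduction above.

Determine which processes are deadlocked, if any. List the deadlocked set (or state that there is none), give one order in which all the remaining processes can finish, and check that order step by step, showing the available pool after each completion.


The deadlocked set is empty.
Key observation: charlie fits the free pool immediately, and its release cascades until everyone finishes.
A valid finishing order for the others: charlie, hotel, foxtrot, echo. Step-by-step check:
  pool = (3, 0, 2, 3)
  charlie: need (0, 0, 2, 1) fits (3, 0, 2, 3); releases (0, 2, 2, 0), pool now (3, 2, 4, 3)
  hotel: need (1, 1, 2, 3) fits (3, 2, 4, 3); releases (1, 1, 1, 1), pool now (4, 3, 5, 4)
  foxtrot: need (1, 0, 5, 0) fits (4, 3, 5, 4); releases (1, 1, 1, 1), pool now (5, 4, 6, 5)
  echo: need (2, 3, 1, 0) fits (5, 4, 6, 5); releases (1, 0, 3, 0), pool now (6, 4, 9, 5)


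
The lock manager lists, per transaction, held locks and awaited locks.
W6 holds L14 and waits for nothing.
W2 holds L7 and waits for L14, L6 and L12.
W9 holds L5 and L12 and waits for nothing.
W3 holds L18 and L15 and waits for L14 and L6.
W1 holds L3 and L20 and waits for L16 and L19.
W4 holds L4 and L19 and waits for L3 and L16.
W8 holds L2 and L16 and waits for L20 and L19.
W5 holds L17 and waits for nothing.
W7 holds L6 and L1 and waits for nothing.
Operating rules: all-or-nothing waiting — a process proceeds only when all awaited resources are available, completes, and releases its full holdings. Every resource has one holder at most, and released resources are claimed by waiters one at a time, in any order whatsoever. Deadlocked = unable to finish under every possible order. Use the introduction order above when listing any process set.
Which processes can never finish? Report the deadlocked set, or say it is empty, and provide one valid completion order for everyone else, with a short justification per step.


The deadlocked set is W1, W4 and W8.
Key observation: the loop W1 -> W4 -> W1 blocks itself forever; W8 is caught in further circular waits.
The rest can finish in the order W7, W9, W5, W6, W3, W2.
Walking it through:
  W7: no waits; runs immediately, freeing L6 and L1
  W9: no waits; runs immediately, freeing L5 and L12
  W5: no waits; runs immediately, freeing L17
  W6: no waits; runs immediately, freeing L14
  W3 waits on L14 and L6 — all released -> runs and releases L18 and L15
  W2 waits on L14, L6 and L12 — all released -> runs and releases L7


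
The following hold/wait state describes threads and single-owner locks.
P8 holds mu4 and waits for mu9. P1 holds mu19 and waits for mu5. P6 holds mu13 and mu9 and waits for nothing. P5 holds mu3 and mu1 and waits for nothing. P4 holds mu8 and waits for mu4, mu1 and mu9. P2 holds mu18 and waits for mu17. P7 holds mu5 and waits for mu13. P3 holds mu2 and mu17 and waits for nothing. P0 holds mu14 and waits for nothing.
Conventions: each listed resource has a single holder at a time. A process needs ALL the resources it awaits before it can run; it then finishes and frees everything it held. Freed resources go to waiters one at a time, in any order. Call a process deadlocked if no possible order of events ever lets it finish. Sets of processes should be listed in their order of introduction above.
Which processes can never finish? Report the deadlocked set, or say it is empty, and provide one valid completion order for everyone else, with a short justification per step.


Nothing here is deadlocked.
Key observation: all waits point, directly or indirectly, at processes that can finish, so nothing is permanently blocked.
The rest can finish in the order P6, P8, P5, P0, P3, P7, P1, P2, P4.
Walking it through:
  P6 waits on nothing -> runs at once and releases mu13 and mu9
  P8 waits on mu9 — all released -> runs and releases mu4
  P5 waits on nothing -> runs at once and releases mu3 and mu1
  P0 waits on nothing -> runs at once and releases mu14
  P3 waits on nothing -> runs at once and releases mu2 and mu17
  P7 waits on mu13 — all released -> runs and releases mu5
  P1 waits on mu5 — all released -> runs and releases mu19
  P2 waits on mu17 — all released -> runs and releases mu18
  P4 waits on mu4, mu1 and mu9 — all released -> runs and releases mu8
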